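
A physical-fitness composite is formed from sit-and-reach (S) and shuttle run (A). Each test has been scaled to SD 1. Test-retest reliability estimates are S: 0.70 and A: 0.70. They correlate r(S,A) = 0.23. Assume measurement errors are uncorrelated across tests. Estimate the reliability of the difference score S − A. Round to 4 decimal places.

0.6104

Var(S−A) = 1 + 1 − 2·0.23 = 2 − 0.46 = 1.54.
Because errors are independent across components, Cov(Tᵢ,Tⱼ) = Cov(Xᵢ,Xⱼ); the off-diagonal part of the true-score variance is the same as above.
True-score variance = [0.70 + 0.70] − 0.46 = 1.4 − 0.46 = 0.94.
Reliability = 0.94 / 1.54 = 0.6104.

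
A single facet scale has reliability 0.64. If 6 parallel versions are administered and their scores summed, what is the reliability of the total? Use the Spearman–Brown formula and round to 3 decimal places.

0.914

ρ_k = kρ / (1 + (k−1)ρ) = 6·0.64 / (1 + 5·0.64) = 3.840 / 4.200 = 0.914.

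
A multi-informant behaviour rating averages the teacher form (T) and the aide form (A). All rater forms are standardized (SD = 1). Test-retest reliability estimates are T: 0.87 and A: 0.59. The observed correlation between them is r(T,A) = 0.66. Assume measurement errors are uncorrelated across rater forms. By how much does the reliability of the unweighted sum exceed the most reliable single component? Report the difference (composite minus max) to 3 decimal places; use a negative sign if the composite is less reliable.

-0.033

Var(sum) = 2 + 1.32 = 3.32; true-score variance = 1.46 + 1.32 = 2.78; composite reliability = 0.8373.
Max component reliability = 0.8700.
Difference = 0.8373 − 0.8700 = -0.033.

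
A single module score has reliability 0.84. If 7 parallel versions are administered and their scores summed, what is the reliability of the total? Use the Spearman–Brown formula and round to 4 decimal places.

ρ_k = kρ / (1 + (k−1)ρ) = 7·0.84 / (1 + 6·0.84) = 5.880 / 6.040 = 0.9735.

0.9735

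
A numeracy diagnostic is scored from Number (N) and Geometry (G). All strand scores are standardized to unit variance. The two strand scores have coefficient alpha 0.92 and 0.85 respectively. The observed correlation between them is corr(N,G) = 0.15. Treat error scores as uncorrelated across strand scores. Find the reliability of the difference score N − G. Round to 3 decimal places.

Var(N−G) = 1 + 1 − 2·0.15 = 2 − 0.3 = 1.7.
Because errors are independent across components, Cov(Tᵢ,Tⱼ) = Cov(Xᵢ,Xⱼ); the off-diagonal part of the true-score variance is the same as above.
True-score variance = [0.92 + 0.85] − 0.3 = 1.77 − 0.3 = 1.47.
Reliability = 1.47 / 1.7 = 0.865.

0.865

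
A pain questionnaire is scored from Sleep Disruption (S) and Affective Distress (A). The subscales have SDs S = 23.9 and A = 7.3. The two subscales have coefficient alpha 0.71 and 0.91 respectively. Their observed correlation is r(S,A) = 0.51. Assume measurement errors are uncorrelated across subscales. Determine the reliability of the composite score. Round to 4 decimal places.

Var(S+A) = 23.9² + 7.3² + 2·[23.9·7.3·0.51] = 624.5 + 177.959 = 802.459.
With uncorrelated errors the cross-covariances are all true-score covariance, so they carry over unchanged; only the diagonal terms shrink to ρᵢσᵢ².
True-score variance = [23.9²·0.71 + 7.3²·0.91] + 177.959 = 454.053 + 177.959 = 632.012.
Reliability = 632.012 / 802.459 = 0.7876.

0.7876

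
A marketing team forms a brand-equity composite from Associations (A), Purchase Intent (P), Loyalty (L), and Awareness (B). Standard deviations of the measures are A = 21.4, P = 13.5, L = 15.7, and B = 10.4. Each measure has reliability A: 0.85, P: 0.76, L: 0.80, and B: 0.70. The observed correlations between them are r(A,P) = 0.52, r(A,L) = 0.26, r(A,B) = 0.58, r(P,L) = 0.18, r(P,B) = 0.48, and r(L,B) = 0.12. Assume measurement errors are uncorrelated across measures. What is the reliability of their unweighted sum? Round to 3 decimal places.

Var(A+P+L+B) = 21.4² + 13.5² + 15.7² + 10.4² + 2·[21.4·13.5·0.52 + 21.4·15.7·0.26 + 21.4·10.4·0.58 + 13.5·15.7·0.18 + 13.5·10.4·0.48 + 15.7·10.4·0.12] = 994.86 + 983.608 = 1978.47.
With uncorrelated errors the cross-covariances are all true-score covariance, so they carry over unchanged; only the diagonal terms shrink to ρᵢσᵢ².
True-score variance = [21.4²·0.85 + 13.5²·0.76 + 15.7²·0.80 + 10.4²·0.70] + 983.608 = 800.68 + 983.608 = 1784.29.
Reliability = 1784.29 / 1978.47 = 0.902.

0.902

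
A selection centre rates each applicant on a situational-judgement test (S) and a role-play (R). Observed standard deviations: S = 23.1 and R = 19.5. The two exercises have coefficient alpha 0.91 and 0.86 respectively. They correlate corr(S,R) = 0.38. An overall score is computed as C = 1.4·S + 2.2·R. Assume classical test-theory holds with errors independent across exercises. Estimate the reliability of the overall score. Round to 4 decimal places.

Var(C) = 1.4²·23.1² + 2.2²·19.5² + 2·[3.08·23.1·19.5·0.38] = 2886.29 + 1054.41 = 3940.7.
Under uncorrelated errors the observed covariances equal the true-score covariances, so only the own-variance terms attenuate.
True-score variance = [1.4²·23.1²·0.91 + 2.2²·19.5²·0.86] + 1054.41 = 2534.5 + 1054.41 = 3588.91.
Reliability = 3588.91 / 3940.7 = 0.9107.

0.9107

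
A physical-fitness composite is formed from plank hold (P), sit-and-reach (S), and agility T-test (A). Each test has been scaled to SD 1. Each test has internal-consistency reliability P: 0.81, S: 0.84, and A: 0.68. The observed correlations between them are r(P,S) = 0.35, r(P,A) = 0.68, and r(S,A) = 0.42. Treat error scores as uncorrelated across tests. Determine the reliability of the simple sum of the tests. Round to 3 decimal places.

0.886

Var(P+S+A) = 3 + 2·[0.35 + 0.68 + 0.42] = 3 + 2.9 = 5.9.
With uncorrelated errors the cross-covariances are all true-score covariance, so they carry over unchanged; only the diagonal terms shrink to ρᵢσᵢ².
True-score variance = [0.81 + 0.84 + 0.68] + 2.9 = 2.33 + 2.9 = 5.23.
Reliability = 5.23 / 5.9 = 0.886.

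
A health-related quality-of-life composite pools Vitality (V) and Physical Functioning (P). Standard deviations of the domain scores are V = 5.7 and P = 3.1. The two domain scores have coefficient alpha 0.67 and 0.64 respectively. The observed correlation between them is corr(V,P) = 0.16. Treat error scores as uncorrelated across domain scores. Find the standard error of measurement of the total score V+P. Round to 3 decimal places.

3.766

Var(total) = 42.1 + 5.6544 = 47.7544.
True-score variance = 27.9187 + 5.6544 = 33.5731, so reliability = 0.7030.
Error variance = 47.7544 − 33.5731 = 14.1813; SEM = √14.1813 = 3.766.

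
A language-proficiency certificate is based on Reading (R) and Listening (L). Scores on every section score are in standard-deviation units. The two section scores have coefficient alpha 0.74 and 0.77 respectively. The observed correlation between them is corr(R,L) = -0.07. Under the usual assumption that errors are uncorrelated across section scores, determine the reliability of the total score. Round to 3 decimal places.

Var(R+L) = 2 + 2·[(-0.07)] = 2 − 0.14 = 1.86.
Because errors are independent across components, Cov(Tᵢ,Tⱼ) = Cov(Xᵢ,Xⱼ); the off-diagonal part of the true-score variance is the same as above.
True-score variance = [0.74 + 0.77] − 0.14 = 1.51 − 0.14 = 1.37.
Reliability = 1.37 / 1.86 = 0.737.

0.737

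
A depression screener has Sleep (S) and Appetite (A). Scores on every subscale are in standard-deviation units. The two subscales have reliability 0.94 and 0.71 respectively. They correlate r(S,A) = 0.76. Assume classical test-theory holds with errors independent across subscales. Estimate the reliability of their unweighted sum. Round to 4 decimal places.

Var(S+A) = 2 + 2·[0.76] = 2 + 1.52 = 3.52.
With uncorrelated errors the cross-covariances are all true-score covariance, so they carry over unchanged; only the diagonal terms shrink to ρᵢσᵢ².
True-score variance = [0.94 + 0.71] + 1.52 = 1.65 + 1.52 = 3.17.
Reliability = 3.17 / 3.52 = 0.9006.

0.9006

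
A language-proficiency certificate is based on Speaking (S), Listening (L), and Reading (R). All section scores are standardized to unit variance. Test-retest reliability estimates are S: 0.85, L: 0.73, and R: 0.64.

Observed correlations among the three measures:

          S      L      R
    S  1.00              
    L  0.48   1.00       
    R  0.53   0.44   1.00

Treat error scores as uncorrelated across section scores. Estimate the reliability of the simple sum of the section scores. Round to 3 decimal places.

Var(S+L+R) = 3 + 2·[0.48 + 0.53 + 0.44] = 3 + 2.9 = 5.9.
With uncorrelated errors the cross-covariances are all true-score covariance, so they carry over unchanged; only the diagonal terms shrink to ρᵢσᵢ².
True-score variance = [0.85 + 0.73 + 0.64] + 2.9 = 2.22 + 2.9 = 5.12.
Reliability = 5.12 / 5.9 = 0.868.

0.868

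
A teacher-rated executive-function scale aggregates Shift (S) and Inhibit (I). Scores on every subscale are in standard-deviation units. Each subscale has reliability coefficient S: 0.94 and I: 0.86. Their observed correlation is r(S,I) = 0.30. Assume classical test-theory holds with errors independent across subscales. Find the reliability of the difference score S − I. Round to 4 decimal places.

0.8571

Var(S−I) = 1 + 1 − 2·0.30 = 2 − 0.6 = 1.4.
Because errors are independent across components, Cov(Tᵢ,Tⱼ) = Cov(Xᵢ,Xⱼ); the off-diagonal part of the true-score variance is the same as above.
True-score variance = [0.94 + 0.86] − 0.6 = 1.8 − 0.6 = 1.2.
Reliability = 1.2 / 1.4 = 0.8571.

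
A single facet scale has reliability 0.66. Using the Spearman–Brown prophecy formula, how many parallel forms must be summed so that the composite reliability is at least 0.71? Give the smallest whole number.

2

k ≥ ρ*(1−ρ₁)/(ρ₁(1−ρ*)) = 0.71·0.34 / (0.66·0.29) = 1.261.
Smallest integer k = 2.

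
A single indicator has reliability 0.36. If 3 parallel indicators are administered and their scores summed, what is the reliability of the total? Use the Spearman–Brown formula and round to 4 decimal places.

0.6279

ρ_k = kρ / (1 + (k−1)ρ) = 3·0.36 / (1 + 2·0.36) = 1.080 / 1.720 = 0.6279.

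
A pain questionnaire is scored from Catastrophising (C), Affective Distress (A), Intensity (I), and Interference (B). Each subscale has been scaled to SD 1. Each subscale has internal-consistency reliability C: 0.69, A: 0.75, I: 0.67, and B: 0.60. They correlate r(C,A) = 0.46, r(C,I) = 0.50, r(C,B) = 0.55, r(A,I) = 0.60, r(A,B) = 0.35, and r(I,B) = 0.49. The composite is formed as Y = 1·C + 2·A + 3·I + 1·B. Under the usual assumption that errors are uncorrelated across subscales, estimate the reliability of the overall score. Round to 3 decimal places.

0.856

Var(Y) = 1 + 2² + 3² + 1 + 2·[2·0.46 + 3·0.50 + 0.55 + 6·0.60 + 2·0.35 + 3·0.49] = 15 + 17.48 = 32.48.
With uncorrelated errors the cross-covariances are all true-score covariance, so they carry over unchanged; only the diagonal terms shrink to ρᵢσᵢ².
True-score variance = [0.69 + 2²·0.75 + 3²·0.67 + 0.60] + 17.48 = 10.32 + 17.48 = 27.8.
Reliability = 27.8 / 32.48 = 0.856.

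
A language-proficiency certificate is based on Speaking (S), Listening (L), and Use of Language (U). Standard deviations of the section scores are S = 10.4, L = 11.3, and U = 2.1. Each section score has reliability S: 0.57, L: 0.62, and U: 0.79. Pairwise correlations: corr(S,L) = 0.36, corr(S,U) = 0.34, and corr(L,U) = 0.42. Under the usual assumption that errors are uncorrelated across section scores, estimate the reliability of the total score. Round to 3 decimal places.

Var(S+L+U) = 10.4² + 11.3² + 2.1² + 2·[10.4·11.3·0.36 + 10.4·2.1·0.34 + 11.3·2.1·0.42] = 240.26 + 119.399 = 359.659.
Because errors are independent across components, Cov(Tᵢ,Tⱼ) = Cov(Xᵢ,Xⱼ); the off-diagonal part of the true-score variance is the same as above.
True-score variance = [10.4²·0.57 + 11.3²·0.62 + 2.1²·0.79] + 119.399 = 144.303 + 119.399 = 263.702.
Reliability = 263.702 / 359.659 = 0.733.

0.733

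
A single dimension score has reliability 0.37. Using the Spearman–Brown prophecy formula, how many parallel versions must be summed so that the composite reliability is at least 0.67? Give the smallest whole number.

k ≥ ρ*(1−ρ₁)/(ρ₁(1−ρ*)) = 0.67·0.63 / (0.37·0.33) = 3.457.
Smallest integer k = 4.

4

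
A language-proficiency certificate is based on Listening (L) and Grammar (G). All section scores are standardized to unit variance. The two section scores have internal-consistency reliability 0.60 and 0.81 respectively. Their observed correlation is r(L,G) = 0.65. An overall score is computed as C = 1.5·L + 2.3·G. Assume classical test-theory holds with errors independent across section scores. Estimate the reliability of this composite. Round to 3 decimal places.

Var(C) = 1.5² + 2.3² + 2·[3.45·0.65] = 7.54 + 4.485 = 12.025.
Because errors are independent across components, Cov(Tᵢ,Tⱼ) = Cov(Xᵢ,Xⱼ); the off-diagonal part of the true-score variance is the same as above.
True-score variance = [1.5²·0.60 + 2.3²·0.81] + 4.485 = 5.6349 + 4.485 = 10.1199.
Reliability = 10.1199 / 12.025 = 0.842.

0.842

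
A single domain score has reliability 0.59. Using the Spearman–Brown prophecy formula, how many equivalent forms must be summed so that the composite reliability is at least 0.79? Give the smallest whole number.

k ≥ ρ*(1−ρ₁)/(ρ₁(1−ρ*)) = 0.79·0.41 / (0.59·0.21) = 2.614.
Smallest integer k = 3.

3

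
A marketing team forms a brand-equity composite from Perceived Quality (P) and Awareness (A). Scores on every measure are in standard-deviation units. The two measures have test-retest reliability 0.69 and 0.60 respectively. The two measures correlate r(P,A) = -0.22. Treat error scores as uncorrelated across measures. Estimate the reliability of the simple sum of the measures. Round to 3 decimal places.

0.545

Var(P+A) = 2 + 2·[(-0.22)] = 2 − 0.44 = 1.56.
Because errors are independent across components, Cov(Tᵢ,Tⱼ) = Cov(Xᵢ,Xⱼ); the off-diagonal part of the true-score variance is the same as above.
True-score variance = [0.69 + 0.60] − 0.44 = 1.29 − 0.44 = 0.85.
Reliability = 0.85 / 1.56 = 0.545.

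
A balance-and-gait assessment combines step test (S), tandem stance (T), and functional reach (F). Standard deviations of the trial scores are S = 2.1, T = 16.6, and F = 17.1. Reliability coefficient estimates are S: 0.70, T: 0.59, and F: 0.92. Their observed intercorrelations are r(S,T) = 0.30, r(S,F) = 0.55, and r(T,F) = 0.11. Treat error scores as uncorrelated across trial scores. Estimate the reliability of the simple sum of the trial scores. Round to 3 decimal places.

0.802

Var(S+T+F) = 2.1² + 16.6² + 17.1² + 2·[2.1·16.6·0.30 + 2.1·17.1·0.55 + 16.6·17.1·0.11] = 572.38 + 122.866 = 695.246.
Under uncorrelated errors the observed covariances equal the true-score covariances, so only the own-variance terms attenuate.
True-score variance = [2.1²·0.70 + 16.6²·0.59 + 17.1²·0.92] + 122.866 = 434.685 + 122.866 = 557.551.
Reliability = 557.551 / 695.246 = 0.802.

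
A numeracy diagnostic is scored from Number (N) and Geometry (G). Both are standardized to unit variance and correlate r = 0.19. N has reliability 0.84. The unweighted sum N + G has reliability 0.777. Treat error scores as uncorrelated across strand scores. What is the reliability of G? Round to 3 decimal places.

Var(N+G) = 2 + 2·0.19 = 2.380.
True-score variance = ρ_N + ρ_G + 2·0.19, so 0.777 = (0.84 + ρ_G + 0.38) / 2.380.
ρ_G = 0.777·2.380 − 0.84 − 0.38 = 0.629.

0.629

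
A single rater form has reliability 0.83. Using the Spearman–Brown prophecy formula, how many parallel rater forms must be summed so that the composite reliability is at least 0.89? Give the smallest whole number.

k ≥ ρ*(1−ρ₁)/(ρ₁(1−ρ*)) = 0.89·0.17 / (0.83·0.11) = 1.657.
Smallest integer k = 2.

2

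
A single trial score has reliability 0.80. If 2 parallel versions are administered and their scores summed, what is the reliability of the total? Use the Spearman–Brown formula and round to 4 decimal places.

ρ_k = kρ / (1 + (k−1)ρ) = 2·0.80 / (1 + 1·0.80) = 1.600 / 1.800 = 0.8889.

0.8889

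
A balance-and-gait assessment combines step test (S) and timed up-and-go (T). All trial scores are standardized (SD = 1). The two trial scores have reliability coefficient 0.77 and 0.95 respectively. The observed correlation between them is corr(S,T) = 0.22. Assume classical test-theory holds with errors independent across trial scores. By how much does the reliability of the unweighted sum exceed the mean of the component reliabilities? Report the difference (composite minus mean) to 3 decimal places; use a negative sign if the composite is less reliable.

Var(sum) = 2 + 0.44 = 2.44; true-score variance = 1.72 + 0.44 = 2.16; composite reliability = 0.8852.
Mean component reliability = 0.8600.
Difference = 0.8852 − 0.8600 = 0.025.

0.025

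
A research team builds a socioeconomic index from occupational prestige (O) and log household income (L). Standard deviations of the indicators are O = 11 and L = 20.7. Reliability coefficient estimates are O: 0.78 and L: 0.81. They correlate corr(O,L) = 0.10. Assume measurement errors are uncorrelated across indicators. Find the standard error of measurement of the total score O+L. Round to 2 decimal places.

10.39

Var(total) = 549.49 + 45.54 = 595.03.
True-score variance = 441.457 + 45.54 = 486.997, so reliability = 0.8184.
Error variance = 595.03 − 486.997 = 108.033; SEM = √108.033 = 10.39.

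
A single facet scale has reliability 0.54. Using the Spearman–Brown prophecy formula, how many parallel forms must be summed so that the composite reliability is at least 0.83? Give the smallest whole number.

k ≥ ρ*(1−ρ₁)/(ρ₁(1−ρ*)) = 0.83·0.46 / (0.54·0.17) = 4.159.
Smallest integer k = 5.

5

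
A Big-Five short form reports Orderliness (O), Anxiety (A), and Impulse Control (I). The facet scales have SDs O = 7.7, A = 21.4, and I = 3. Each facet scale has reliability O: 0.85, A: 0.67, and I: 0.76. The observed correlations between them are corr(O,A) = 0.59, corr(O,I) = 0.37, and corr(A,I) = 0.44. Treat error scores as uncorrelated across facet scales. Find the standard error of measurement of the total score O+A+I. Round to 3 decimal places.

12.735

Var(total) = 526.25 + 268.03 = 794.28.
True-score variance = 364.07 + 268.03 = 632.1, so reliability = 0.7958.
Error variance = 794.28 − 632.1 = 162.18; SEM = √162.18 = 12.735.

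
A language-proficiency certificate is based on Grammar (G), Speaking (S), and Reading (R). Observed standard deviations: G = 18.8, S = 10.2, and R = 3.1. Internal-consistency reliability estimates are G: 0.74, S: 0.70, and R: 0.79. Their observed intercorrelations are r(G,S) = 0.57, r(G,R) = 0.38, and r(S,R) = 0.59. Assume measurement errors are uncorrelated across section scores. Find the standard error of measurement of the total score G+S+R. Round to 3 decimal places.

11.186

Var(total) = 467.09 + 300.211 = 767.301.
True-score variance = 341.966 + 300.211 = 642.176, so reliability = 0.8369.
Error variance = 767.301 − 642.176 = 125.125; SEM = √125.125 = 11.186.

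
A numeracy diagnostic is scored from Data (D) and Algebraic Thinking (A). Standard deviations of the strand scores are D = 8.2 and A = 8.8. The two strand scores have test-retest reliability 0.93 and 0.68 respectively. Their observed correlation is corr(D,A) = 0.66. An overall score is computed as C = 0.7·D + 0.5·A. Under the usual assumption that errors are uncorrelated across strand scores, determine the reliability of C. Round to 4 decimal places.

Var(C) = 0.7²·8.2² + 0.5²·8.8² + 2·[0.35·8.2·8.8·0.66] = 52.3076 + 33.3379 = 85.6455.
Because errors are independent across components, Cov(Tᵢ,Tⱼ) = Cov(Xᵢ,Xⱼ); the off-diagonal part of the true-score variance is the same as above.
True-score variance = [0.7²·8.2²·0.93 + 0.5²·8.8²·0.68] + 33.3379 = 43.8061 + 33.3379 = 77.144.
Reliability = 77.144 / 85.6455 = 0.9007.

0.9007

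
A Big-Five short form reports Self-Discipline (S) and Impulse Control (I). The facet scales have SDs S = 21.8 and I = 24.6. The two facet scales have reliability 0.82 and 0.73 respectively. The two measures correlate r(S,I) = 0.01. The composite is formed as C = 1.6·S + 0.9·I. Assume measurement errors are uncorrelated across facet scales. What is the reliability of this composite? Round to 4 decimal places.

0.7960

Var(C) = 1.6²·21.8² + 0.9²·24.6² + 2·[1.44·21.8·24.6·0.01] = 1706.79 + 15.4449 = 1722.24.
With uncorrelated errors the cross-covariances are all true-score covariance, so they carry over unchanged; only the diagonal terms shrink to ρᵢσᵢ².
True-score variance = [1.6²·21.8²·0.82 + 0.9²·24.6²·0.73] + 15.4449 = 1355.45 + 15.4449 = 1370.9.
Reliability = 1370.9 / 1722.24 = 0.7960.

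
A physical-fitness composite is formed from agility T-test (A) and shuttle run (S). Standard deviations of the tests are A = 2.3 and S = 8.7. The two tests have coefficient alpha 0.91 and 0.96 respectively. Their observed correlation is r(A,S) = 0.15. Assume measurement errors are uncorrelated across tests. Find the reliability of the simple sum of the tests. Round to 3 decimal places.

Var(A+S) = 2.3² + 8.7² + 2·[2.3·8.7·0.15] = 80.98 + 6.003 = 86.983.
With uncorrelated errors the cross-covariances are all true-score covariance, so they carry over unchanged; only the diagonal terms shrink to ρᵢσᵢ².
True-score variance = [2.3²·0.91 + 8.7²·0.96] + 6.003 = 77.4763 + 6.003 = 83.4793.
Reliability = 83.4793 / 86.983 = 0.960.

0.960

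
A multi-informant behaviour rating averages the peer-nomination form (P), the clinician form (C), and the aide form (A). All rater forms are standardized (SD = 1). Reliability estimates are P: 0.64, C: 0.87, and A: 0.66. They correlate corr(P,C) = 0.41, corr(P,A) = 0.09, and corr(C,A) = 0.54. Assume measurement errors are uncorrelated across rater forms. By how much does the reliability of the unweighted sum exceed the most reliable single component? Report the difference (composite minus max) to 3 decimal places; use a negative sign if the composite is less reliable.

-0.033

Var(sum) = 3 + 2.08 = 5.08; true-score variance = 2.17 + 2.08 = 4.25; composite reliability = 0.8366.
Max component reliability = 0.8700.
Difference = 0.8366 − 0.8700 = -0.033.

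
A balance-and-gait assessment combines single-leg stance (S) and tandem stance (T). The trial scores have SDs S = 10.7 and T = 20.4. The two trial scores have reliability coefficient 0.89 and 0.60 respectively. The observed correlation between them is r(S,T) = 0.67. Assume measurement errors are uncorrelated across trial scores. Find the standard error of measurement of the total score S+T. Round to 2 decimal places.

Var(total) = 530.65 + 292.495 = 823.145.
True-score variance = 351.592 + 292.495 = 644.087, so reliability = 0.7825.
Error variance = 823.145 − 644.087 = 179.058; SEM = √179.058 = 13.38.

13.38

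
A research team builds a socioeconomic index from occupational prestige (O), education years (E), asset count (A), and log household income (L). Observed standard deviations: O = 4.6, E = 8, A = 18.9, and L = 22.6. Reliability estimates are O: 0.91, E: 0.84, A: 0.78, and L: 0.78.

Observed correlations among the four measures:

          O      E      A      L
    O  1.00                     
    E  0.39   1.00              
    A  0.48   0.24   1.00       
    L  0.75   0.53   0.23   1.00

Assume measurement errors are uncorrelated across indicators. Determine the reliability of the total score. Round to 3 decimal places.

Var(O+E+A+L) = 4.6² + 8² + 18.9² + 22.6² + 2·[4.6·8·0.39 + 4.6·18.9·0.48 + 4.6·22.6·0.75 + 8·18.9·0.24 + 8·22.6·0.53 + 18.9·22.6·0.23] = 953.13 + 728.815 = 1681.94.
Because errors are independent across components, Cov(Tᵢ,Tⱼ) = Cov(Xᵢ,Xⱼ); the off-diagonal part of the true-score variance is the same as above.
True-score variance = [4.6²·0.91 + 8²·0.84 + 18.9²·0.78 + 22.6²·0.78] + 728.815 = 750.032 + 728.815 = 1478.85.
Reliability = 1478.85 / 1681.94 = 0.879.

0.879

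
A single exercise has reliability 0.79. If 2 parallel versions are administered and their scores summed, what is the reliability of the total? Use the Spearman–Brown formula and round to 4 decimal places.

ρ_k = kρ / (1 + (k−1)ρ) = 2·0.79 / (1 + 1·0.79) = 1.580 / 1.790 = 0.8827.

0.8827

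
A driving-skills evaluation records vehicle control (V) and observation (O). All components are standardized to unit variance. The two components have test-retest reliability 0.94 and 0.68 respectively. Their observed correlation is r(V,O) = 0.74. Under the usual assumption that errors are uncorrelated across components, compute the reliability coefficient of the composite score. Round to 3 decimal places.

Var(V+O) = 2 + 2·[0.74] = 2 + 1.48 = 3.48.
Under uncorrelated errors the observed covariances equal the true-score covariances, so only the own-variance terms attenuate.
True-score variance = [0.94 + 0.68] + 1.48 = 1.62 + 1.48 = 3.1.
Reliability = 3.1 / 3.48 = 0.891.

0.891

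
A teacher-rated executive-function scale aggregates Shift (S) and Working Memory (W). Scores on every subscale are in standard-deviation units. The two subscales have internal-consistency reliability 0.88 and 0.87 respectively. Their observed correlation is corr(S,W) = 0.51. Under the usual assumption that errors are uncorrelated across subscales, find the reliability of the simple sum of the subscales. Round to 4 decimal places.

0.9172

Var(S+W) = 2 + 2·[0.51] = 2 + 1.02 = 3.02.
Because errors are independent across components, Cov(Tᵢ,Tⱼ) = Cov(Xᵢ,Xⱼ); the off-diagonal part of the true-score variance is the same as above.
True-score variance = [0.88 + 0.87] + 1.02 = 1.75 + 1.02 = 2.77.
Reliability = 2.77 / 3.02 = 0.9172.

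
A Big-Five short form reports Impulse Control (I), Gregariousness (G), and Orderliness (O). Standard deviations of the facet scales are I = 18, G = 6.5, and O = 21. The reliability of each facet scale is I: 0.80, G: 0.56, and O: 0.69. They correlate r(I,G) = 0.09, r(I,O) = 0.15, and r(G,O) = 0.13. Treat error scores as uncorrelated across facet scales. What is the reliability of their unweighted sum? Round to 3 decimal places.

0.775

Var(I+G+O) = 18² + 6.5² + 21² + 2·[18·6.5·0.09 + 18·21·0.15 + 6.5·21·0.13] = 807.25 + 169.95 = 977.2.
Because errors are independent across components, Cov(Tᵢ,Tⱼ) = Cov(Xᵢ,Xⱼ); the off-diagonal part of the true-score variance is the same as above.
True-score variance = [18²·0.80 + 6.5²·0.56 + 21²·0.69] + 169.95 = 587.15 + 169.95 = 757.1.
Reliability = 757.1 / 977.2 = 0.775.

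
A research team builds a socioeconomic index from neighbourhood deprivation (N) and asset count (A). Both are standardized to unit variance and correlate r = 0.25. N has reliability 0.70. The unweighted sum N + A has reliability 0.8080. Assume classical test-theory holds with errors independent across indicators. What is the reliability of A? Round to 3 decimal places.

0.820

Var(N+A) = 2 + 2·0.25 = 2.500.
True-score variance = ρ_N + ρ_A + 2·0.25, so 0.8080 = (0.70 + ρ_A + 0.50) / 2.500.
ρ_A = 0.8080·2.500 − 0.70 − 0.50 = 0.820.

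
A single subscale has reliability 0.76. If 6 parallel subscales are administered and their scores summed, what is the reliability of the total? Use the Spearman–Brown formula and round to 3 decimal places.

0.950

ρ_k = kρ / (1 + (k−1)ρ) = 6·0.76 / (1 + 5·0.76) = 4.560 / 4.800 = 0.950.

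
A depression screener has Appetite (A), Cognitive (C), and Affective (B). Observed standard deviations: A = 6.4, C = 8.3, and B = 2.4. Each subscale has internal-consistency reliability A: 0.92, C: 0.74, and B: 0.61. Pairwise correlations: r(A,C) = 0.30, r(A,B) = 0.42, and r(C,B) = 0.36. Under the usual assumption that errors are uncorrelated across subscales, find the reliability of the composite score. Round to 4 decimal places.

0.8659

Var(A+C+B) = 6.4² + 8.3² + 2.4² + 2·[6.4·8.3·0.30 + 6.4·2.4·0.42 + 8.3·2.4·0.36] = 115.61 + 59.1168 = 174.727.
Under uncorrelated errors the observed covariances equal the true-score covariances, so only the own-variance terms attenuate.
True-score variance = [6.4²·0.92 + 8.3²·0.74 + 2.4²·0.61] + 59.1168 = 92.1754 + 59.1168 = 151.292.
Reliability = 151.292 / 174.727 = 0.8659.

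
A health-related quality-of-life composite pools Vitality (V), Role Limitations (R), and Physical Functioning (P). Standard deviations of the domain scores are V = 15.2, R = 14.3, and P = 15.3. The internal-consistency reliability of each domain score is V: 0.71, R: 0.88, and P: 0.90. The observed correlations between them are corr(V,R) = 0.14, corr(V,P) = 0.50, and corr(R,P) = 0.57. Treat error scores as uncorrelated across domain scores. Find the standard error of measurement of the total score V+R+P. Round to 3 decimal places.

Var(total) = 669.62 + 542.841 = 1212.46.
True-score variance = 554.671 + 542.841 = 1097.51, so reliability = 0.9052.
Error variance = 1212.46 − 1097.51 = 114.949; SEM = √114.949 = 10.721.

10.721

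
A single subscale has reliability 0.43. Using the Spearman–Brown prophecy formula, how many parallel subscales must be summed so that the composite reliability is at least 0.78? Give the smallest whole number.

5

k ≥ ρ*(1−ρ₁)/(ρ₁(1−ρ*)) = 0.78·0.57 / (0.43·0.22) = 4.700.
Smallest integer k = 5.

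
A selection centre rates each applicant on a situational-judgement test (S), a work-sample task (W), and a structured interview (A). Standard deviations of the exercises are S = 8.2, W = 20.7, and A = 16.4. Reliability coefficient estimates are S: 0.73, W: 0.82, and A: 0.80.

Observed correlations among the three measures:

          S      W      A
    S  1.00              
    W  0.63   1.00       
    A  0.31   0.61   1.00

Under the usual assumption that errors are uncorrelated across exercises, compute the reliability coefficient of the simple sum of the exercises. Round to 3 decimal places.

0.899

Var(S+W+A) = 8.2² + 20.7² + 16.4² + 2·[8.2·20.7·0.63 + 8.2·16.4·0.31 + 20.7·16.4·0.61] = 764.69 + 711.416 = 1476.11.
Because errors are independent across components, Cov(Tᵢ,Tⱼ) = Cov(Xᵢ,Xⱼ); the off-diagonal part of the true-score variance is the same as above.
True-score variance = [8.2²·0.73 + 20.7²·0.82 + 16.4²·0.80] + 711.416 = 615.615 + 711.416 = 1327.03.
Reliability = 1327.03 / 1476.11 = 0.899.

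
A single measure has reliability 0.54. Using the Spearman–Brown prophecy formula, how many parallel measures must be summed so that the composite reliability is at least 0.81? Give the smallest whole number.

4

k ≥ ρ*(1−ρ₁)/(ρ₁(1−ρ*)) = 0.81·0.46 / (0.54·0.19) = 3.632.
Smallest integer k = 4.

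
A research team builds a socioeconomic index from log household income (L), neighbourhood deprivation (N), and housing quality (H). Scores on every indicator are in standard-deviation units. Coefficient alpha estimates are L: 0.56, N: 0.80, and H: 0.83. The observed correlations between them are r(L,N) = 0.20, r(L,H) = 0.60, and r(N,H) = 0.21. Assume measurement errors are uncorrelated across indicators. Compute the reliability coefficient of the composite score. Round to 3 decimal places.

0.839

Var(L+N+H) = 3 + 2·[0.20 + 0.60 + 0.21] = 3 + 2.02 = 5.02.
Because errors are independent across components, Cov(Tᵢ,Tⱼ) = Cov(Xᵢ,Xⱼ); the off-diagonal part of the true-score variance is the same as above.
True-score variance = [0.56 + 0.80 + 0.83] + 2.02 = 2.19 + 2.02 = 4.21.
Reliability = 4.21 / 5.02 = 0.839.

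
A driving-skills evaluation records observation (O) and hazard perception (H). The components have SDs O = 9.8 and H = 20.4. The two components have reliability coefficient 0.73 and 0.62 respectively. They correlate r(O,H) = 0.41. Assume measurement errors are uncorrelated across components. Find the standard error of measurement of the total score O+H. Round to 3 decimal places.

Var(total) = 512.2 + 163.934 = 676.134.
True-score variance = 328.128 + 163.934 = 492.063, so reliability = 0.7278.
Error variance = 676.134 − 492.063 = 184.072; SEM = √184.072 = 13.567.

13.567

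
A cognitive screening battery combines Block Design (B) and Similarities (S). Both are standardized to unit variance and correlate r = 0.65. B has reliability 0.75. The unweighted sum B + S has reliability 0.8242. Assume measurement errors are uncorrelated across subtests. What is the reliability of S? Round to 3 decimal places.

0.670

Var(B+S) = 2 + 2·0.65 = 3.300.
True-score variance = ρ_B + ρ_S + 2·0.65, so 0.8242 = (0.75 + ρ_S + 1.30) / 3.300.
ρ_S = 0.8242·3.300 − 0.75 − 1.30 = 0.670.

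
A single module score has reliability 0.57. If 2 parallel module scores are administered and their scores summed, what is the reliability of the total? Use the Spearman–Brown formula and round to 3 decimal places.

ρ_k = kρ / (1 + (k−1)ρ) = 2·0.57 / (1 + 1·0.57) = 1.140 / 1.570 = 0.726.

0.726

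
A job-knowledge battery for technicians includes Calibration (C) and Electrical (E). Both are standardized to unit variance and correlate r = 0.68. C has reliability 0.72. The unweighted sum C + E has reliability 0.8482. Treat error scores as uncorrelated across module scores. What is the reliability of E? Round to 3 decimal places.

Var(C+E) = 2 + 2·0.68 = 3.360.
True-score variance = ρ_C + ρ_E + 2·0.68, so 0.8482 = (0.72 + ρ_E + 1.36) / 3.360.
ρ_E = 0.8482·3.360 − 0.72 − 1.36 = 0.770.

0.770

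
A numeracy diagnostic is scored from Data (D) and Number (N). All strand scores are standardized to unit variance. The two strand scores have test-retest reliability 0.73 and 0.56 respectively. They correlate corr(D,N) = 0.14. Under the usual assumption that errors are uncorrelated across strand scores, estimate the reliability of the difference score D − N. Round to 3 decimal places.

0.587

Var(D−N) = 1 + 1 − 2·0.14 = 2 − 0.28 = 1.72.
Under uncorrelated errors the observed covariances equal the true-score covariances, so only the own-variance terms attenuate.
True-score variance = [0.73 + 0.56] − 0.28 = 1.29 − 0.28 = 1.01.
Reliability = 1.01 / 1.72 = 0.587.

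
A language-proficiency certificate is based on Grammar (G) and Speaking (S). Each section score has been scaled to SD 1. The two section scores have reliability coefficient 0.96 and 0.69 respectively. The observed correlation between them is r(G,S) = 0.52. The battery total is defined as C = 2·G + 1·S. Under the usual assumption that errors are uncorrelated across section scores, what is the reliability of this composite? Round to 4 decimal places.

0.9336

Var(C) = 2² + 1 + 2·[2·0.52] = 5 + 2.08 = 7.08.
Under uncorrelated errors the observed covariances equal the true-score covariances, so only the own-variance terms attenuate.
True-score variance = [2²·0.96 + 0.69] + 2.08 = 4.53 + 2.08 = 6.61.
Reliability = 6.61 / 7.08 = 0.9336.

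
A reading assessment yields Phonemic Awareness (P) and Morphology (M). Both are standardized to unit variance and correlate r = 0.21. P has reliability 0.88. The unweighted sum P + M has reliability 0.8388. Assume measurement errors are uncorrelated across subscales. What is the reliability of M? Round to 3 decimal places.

Var(P+M) = 2 + 2·0.21 = 2.420.
True-score variance = ρ_P + ρ_M + 2·0.21, so 0.8388 = (0.88 + ρ_M + 0.42) / 2.420.
ρ_M = 0.8388·2.420 − 0.88 − 0.42 = 0.730.

0.730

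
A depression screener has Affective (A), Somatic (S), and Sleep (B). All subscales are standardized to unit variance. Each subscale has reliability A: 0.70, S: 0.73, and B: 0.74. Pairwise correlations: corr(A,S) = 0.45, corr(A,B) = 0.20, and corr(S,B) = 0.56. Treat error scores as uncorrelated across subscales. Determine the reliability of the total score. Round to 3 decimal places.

Var(A+S+B) = 3 + 2·[0.45 + 0.20 + 0.56] = 3 + 2.42 = 5.42.
Under uncorrelated errors the observed covariances equal the true-score covariances, so only the own-variance terms attenuate.
True-score variance = [0.70 + 0.73 + 0.74] + 2.42 = 2.17 + 2.42 = 4.59.
Reliability = 4.59 / 5.42 = 0.847.

0.847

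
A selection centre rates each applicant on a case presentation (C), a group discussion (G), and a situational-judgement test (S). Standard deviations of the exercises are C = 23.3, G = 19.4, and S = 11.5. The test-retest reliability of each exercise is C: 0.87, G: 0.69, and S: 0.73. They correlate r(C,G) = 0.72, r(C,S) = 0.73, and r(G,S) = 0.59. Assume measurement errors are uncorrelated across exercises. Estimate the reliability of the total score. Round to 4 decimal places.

Var(C+G+S) = 23.3² + 19.4² + 11.5² + 2·[23.3·19.4·0.72 + 23.3·11.5·0.73 + 19.4·11.5·0.59] = 1051.5 + 1305.37 = 2356.87.
With uncorrelated errors the cross-covariances are all true-score covariance, so they carry over unchanged; only the diagonal terms shrink to ρᵢσᵢ².
True-score variance = [23.3²·0.87 + 19.4²·0.69 + 11.5²·0.73] + 1305.37 = 828.545 + 1305.37 = 2133.92.
Reliability = 2133.92 / 2356.87 = 0.9054.

0.9054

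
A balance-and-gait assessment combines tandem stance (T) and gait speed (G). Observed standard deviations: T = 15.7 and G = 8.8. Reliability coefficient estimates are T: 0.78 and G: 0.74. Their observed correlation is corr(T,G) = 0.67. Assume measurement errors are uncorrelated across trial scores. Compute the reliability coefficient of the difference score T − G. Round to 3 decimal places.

0.464

Var(T−G) = 15.7² + 8.8² − 2·15.7·8.8·0.67 = 323.93 − 185.134 = 138.796.
With uncorrelated errors the cross-covariances are all true-score covariance, so they carry over unchanged; only the diagonal terms shrink to ρᵢσᵢ².
True-score variance = [15.7²·0.78 + 8.8²·0.74] − 185.134 = 249.568 − 185.134 = 64.4334.
Reliability = 64.4334 / 138.796 = 0.464.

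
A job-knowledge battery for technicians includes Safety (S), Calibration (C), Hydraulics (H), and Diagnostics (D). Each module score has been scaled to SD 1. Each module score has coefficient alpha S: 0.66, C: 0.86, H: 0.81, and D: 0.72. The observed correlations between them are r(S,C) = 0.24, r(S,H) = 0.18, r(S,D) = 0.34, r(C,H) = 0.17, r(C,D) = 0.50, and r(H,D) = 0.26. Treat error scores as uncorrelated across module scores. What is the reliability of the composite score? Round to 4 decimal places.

Var(S+C+H+D) = 4 + 2·[0.24 + 0.18 + 0.34 + 0.17 + 0.50 + 0.26] = 4 + 3.38 = 7.38.
Because errors are independent across components, Cov(Tᵢ,Tⱼ) = Cov(Xᵢ,Xⱼ); the off-diagonal part of the true-score variance is the same as above.
True-score variance = [0.66 + 0.86 + 0.81 + 0.72] + 3.38 = 3.05 + 3.38 = 6.43.
Reliability = 6.43 / 7.38 = 0.8713.

0.8713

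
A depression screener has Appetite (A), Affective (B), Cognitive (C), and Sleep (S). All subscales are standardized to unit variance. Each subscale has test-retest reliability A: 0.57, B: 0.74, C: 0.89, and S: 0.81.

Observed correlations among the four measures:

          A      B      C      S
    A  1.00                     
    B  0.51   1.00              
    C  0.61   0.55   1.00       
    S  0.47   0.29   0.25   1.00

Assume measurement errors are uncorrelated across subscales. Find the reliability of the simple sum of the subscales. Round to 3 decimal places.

0.894

Var(A+B+C+S) = 4 + 2·[0.51 + 0.61 + 0.47 + 0.55 + 0.29 + 0.25] = 4 + 5.36 = 9.36.
Because errors are independent across components, Cov(Tᵢ,Tⱼ) = Cov(Xᵢ,Xⱼ); the off-diagonal part of the true-score variance is the same as above.
True-score variance = [0.57 + 0.74 + 0.89 + 0.81] + 5.36 = 3.01 + 5.36 = 8.37.
Reliability = 8.37 / 9.36 = 0.894.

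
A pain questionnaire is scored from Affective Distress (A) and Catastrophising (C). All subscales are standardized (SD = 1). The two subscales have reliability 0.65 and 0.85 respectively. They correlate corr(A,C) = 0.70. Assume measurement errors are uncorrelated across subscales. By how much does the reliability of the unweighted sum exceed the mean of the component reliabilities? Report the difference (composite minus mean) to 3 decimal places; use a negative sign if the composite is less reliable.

Var(sum) = 2 + 1.4 = 3.4; true-score variance = 1.5 + 1.4 = 2.9; composite reliability = 0.8529.
Mean component reliability = 0.7500.
Difference = 0.8529 − 0.7500 = 0.103.

0.103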